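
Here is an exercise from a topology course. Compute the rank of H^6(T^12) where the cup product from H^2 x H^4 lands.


Cup product: H^p x H^q -> H^{p+q}; here p+q = 2+4 = 6.
rank H^k(T^n) = C(n,k).
C(12,6) = 924

924


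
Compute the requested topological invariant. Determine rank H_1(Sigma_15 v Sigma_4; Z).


For a wedge: H_1(A v B) = H_1(A) + H_1(B).
b_1(Sigma_15) = 30, b_1(Sigma_4) = 8.
b_1 = 30 + 8 = 38

38


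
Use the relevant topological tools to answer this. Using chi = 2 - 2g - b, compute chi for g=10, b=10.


For a compact orientable surface with genus g and b boundary components: chi = 2 - 2g - b.
chi = 2 - 2*10 - 10 = 2 - 20 - 10 = -28

-28


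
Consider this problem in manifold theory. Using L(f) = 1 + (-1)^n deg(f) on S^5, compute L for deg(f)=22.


On S^5: L(f) = tr(f_0*) + (-1)^5 tr(f_5*) = 1 + (-1)^5 * deg(f).
L(f) = 1 + (-1)^5 * 22 = 1 + -22 = -21

-21


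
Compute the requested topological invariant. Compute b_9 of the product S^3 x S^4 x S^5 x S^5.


Each S^d has Poincare polynomial 1 + t^d.
The product S^3 x S^4 x S^5 x S^5 has Poincare polynomial prod(1+t^d_i).
Expanding: b_0=1, b_3=1, b_4=1, b_5=2, b_7=1, b_8=2, b_9=2, b_10=1, b_12=2, b_13=1, b_14=1, b_17=1.
b_9 = 2

2


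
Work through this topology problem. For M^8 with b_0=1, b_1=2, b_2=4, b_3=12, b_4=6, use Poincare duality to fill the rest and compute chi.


By Poincare duality b_k = b_{8-k}, so full Betti numbers: b_0=1, b_1=2, b_2=4, b_3=12, b_4=6, b_5=12, b_6=4, b_7=2, b_8=1.
chi = sum (-1)^k b_k = -12

-12


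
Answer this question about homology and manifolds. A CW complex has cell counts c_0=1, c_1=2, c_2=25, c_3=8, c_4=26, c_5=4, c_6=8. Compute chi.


chi = sum_k (-1)^k c_k.
= (-1)^0*1 + (-1)^1*2 + (-1)^2*25 + (-1)^3*8 + (-1)^4*26 + (-1)^5*4 + (-1)^6*8
= (1) + (-2) + (25) + (-8) + (26) + (-4) + (8)
= 46

46


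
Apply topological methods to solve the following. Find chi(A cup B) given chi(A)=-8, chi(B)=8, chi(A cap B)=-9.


chi(A cup B) = chi(A) + chi(B) - chi(A cap B)
= -8 + (8) - (-9)
= 9

9


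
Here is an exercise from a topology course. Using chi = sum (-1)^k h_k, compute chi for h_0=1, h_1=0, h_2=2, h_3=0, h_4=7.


Handles of index k contribute (-1)^k to chi (same as CW cells).
chi = (1) + (0) + (2) + (0) + (7) = 10

10


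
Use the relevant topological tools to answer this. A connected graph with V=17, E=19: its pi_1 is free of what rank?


For a connected graph: rank(pi_1) = b_1 = E - V + 1 = 1 - chi.
chi = V - E = 17 - 19 = -2.
rank = 1 - (-2) = 19 - 17 + 1 = 3

3


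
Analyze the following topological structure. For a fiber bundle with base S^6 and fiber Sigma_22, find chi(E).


chi(S^6) = 2 (n even), chi(Sigma_22) = 2 - 2*22 = -42.
chi(E) = 2 * (-42) = -84

-84


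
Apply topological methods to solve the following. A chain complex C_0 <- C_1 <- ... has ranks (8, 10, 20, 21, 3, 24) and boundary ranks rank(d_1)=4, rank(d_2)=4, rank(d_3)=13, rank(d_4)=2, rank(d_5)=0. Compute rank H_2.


rank H_k = rank(ker d_k) - rank(im d_{k+1}).
rank(ker d_2) = rank(C_2) - rank(d_2) = 20 - 4 = 16.
rank(im d_{2+1}) = 13.
rank H_2 = 16 - 13 = 3

3


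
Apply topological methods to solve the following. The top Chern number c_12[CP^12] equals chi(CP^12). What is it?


For any closed oriented manifold, <e(TM),[M]> = chi(M).
chi(CP^12) = 12+1 = 13

13


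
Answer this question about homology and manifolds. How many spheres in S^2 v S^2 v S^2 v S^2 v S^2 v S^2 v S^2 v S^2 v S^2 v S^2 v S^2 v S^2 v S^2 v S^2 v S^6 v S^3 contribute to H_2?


For a wedge of spheres, H_k (k>0) is free on one generator per sphere of dimension k.
Spheres of dimension 2: count = 14.
b_2 = 14

14


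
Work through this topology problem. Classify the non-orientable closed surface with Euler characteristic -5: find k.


chi = 2 - k for closed non-orientable surfaces with k crosscaps.
-5 = 2 - k
k = 2 - (-5) = 7

7


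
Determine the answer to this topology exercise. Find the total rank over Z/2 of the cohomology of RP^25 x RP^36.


dim H^*(RP^n; Z/2) = n+1 (one Z/2 in each degree 0..n).
Total Betti number is multiplicative.
Total = (25+1) * (36+1) = 26 * 37 = 962

962


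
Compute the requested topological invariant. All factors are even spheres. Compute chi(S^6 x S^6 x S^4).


chi is multiplicative: chi(X x Y) = chi(X) chi(Y).
Each even-dim sphere has chi = 2. There are 3 factors.
chi = 2^3 = 8

8


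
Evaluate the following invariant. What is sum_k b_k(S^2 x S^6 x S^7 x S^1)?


Total Betti number is multiplicative under products.
Each S^d (d>=1) has total Betti number 2.
There are 4 sphere factors.
Total = 2^4 = 16

16


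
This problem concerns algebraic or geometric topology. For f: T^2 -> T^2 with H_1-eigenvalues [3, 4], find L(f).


For a torus self-map: L(f) = det(I - A) where A acts on H_1.
L(f) = (1-3) * (1-4) = -2 * -3 = 6

6


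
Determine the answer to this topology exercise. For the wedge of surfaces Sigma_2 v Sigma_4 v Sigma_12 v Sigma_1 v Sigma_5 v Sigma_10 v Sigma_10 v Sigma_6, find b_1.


For a wedge X v Y: reduced H_k(X v Y) = H_k(X) + H_k(Y).
Each Sigma_g contributes b_1 = 2g.
b_1 = 4 + 8 + 24 + 2 + 10 + 20 + 20 + 12 = 100

100


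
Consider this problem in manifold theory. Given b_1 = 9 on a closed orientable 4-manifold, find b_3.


Poincare duality for closed orientable n-manifolds: b_k = b_{n-k}.
Here n = 4, so b_3 = b_1 = 9

9


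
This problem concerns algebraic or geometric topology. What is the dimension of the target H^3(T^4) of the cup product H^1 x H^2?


Cup product: H^p x H^q -> H^{p+q}; here p+q = 1+2 = 3.
rank H^k(T^n) = C(n,k).
C(4,3) = 4

4


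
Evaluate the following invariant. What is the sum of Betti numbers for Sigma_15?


For Sigma_15: b_0 = 1, b_1 = 2g = 30, b_2 = 1.
Total = 1 + 30 + 1 = 32

32


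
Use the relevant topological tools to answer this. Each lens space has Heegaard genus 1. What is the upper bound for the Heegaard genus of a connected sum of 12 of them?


Heegaard genus satisfies g(A#B) <= g(A) + g(B).
Each lens space has g = 1.
Upper bound: 12 * 1 = 12

12


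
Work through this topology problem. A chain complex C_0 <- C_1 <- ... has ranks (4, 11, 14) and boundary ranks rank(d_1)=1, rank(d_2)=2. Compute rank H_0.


rank H_k = rank(ker d_k) - rank(im d_{k+1}).
rank(ker d_0) = rank(C_0) - rank(d_0) = 4 - 0 = 4.
rank(im d_{0+1}) = 1.
rank H_0 = 4 - 1 = 3

3


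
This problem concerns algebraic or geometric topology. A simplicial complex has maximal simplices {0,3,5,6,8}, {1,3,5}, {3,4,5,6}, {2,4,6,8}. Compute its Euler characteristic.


Enumerate all faces; f-vector: f_0=8, f_1=19, f_2=18, f_3=7, f_4=1.
chi = sum (-1)^k f_k = 1

1


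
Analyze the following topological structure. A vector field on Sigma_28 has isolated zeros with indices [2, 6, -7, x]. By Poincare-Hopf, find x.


Poincare-Hopf: sum of indices = chi(M).
chi(Sigma_28) = 2 - 2*28 = -54.
Sum of known indices = 1.
x = chi - (sum known) = -54 - (1) = -55

-55


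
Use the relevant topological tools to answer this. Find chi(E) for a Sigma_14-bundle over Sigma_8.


For a fiber bundle F -> E -> B (with CW structure): chi(E) = chi(B) * chi(F).
chi(Sigma_8) = -14, chi(Sigma_14) = -26.
chi(E) = (-14) * (-26) = 364

364


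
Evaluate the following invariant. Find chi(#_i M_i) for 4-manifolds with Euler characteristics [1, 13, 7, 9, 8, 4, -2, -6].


For n-manifolds: chi(A#B) = chi(A) + chi(B) - chi(S^4).
chi(S^4) = 1 + (-1)^4 = 2.
chi(#) = (sum chi_i) - (8-1)*chi(S^4) = 34 - 7*2 = 20

20


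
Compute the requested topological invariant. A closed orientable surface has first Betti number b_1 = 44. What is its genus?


For a closed orientable surface: b_1 = 2g.
44 = 2g
g = 44 / 2 = 22

22


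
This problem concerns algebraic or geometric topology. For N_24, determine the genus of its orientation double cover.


chi(N_24) = 2 - 24 = -22.
Double cover: chi(Sigma_g) = 2 * chi(N_24) = 2*(-22) = -44.
2 - 2g = -44, so g = (2 - (-44))/2 = 46/2 = 23

23


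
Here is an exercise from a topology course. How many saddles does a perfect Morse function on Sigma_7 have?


A perfect Morse function has m_k = b_k.
For Sigma_7: b_0=1, b_1=2g=14, b_2=1.
Saddles m_1 = 2g = 14

14


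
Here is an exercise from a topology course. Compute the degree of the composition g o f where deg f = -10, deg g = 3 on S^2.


Degree is multiplicative under composition: deg(g o f) = deg(g) * deg(f).
= 3 * -10 = -30

-30


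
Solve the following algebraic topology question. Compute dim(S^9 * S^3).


Join of spheres: S^m * S^n = S^{m+n+1}.
dim = 9 + 3 + 1 = 13

13


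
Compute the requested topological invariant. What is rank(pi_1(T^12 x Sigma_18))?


pi_1(A x B) = pi_1(A) x pi_1(B); rank of abelianization = b_1.
b_1(T^12) = 12, b_1(Sigma_18) = 2*18 = 36.
b_1(product) = 12 + 36 = 48

48


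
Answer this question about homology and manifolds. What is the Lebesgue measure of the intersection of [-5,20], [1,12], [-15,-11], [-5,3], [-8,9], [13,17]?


Intersection = [max(a_i), min(b_i)] = [13, -11].
Since 13 > -11, the intersection is empty.
Length = 0

0


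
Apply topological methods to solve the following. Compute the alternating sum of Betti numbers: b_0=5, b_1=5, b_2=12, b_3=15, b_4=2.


chi = sum_k (-1)^k b_k.
= (5) + (-5) + (12) + (-15) + (2)
= -1

-1


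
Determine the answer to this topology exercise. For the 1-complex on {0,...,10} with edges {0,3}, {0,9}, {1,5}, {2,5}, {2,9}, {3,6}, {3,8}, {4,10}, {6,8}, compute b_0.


Run DFS/union-find over 11 vertices.
V = 11, E = 9.
Number of components = 3

3


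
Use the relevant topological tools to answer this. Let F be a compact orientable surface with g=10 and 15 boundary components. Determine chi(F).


For a compact orientable surface with genus g and b boundary components: chi = 2 - 2g - b.
chi = 2 - 2*10 - 15 = 2 - 20 - 15 = -33

-33


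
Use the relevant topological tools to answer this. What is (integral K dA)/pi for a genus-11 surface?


Gauss-Bonnet: integral K dA = 2*pi*chi(M).
chi(Sigma_11) = 2 - 2*11 = -20.
(integral K dA)/pi = 2*chi = 2*(-20) = -40

-40


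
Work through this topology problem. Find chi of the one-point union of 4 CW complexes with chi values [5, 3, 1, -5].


chi(A v B) = chi(A) + chi(B) - 1 (one point identified).
For 4 spaces: chi = (sum chi_i) - (4 - 1).
sum = 4; chi = 4 - 3 = 1

1


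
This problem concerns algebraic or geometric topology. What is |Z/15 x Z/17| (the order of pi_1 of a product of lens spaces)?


pi_1(X x Y) = pi_1(X) x pi_1(Y).
pi_1(L(15,1)) = Z/15, pi_1(L(17,1)) = Z/17.
|Z/15 x Z/17| = 15 * 17 = 255

255


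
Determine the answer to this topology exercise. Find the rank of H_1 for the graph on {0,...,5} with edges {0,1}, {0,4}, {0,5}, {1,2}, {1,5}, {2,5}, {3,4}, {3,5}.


b_1 = E - V + (number of components).
E = 8, V = 6, components = 1.
b_1 = 8 - 6 + 1 = 3

3


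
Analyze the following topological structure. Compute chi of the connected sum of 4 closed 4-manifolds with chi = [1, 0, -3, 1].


For n-manifolds: chi(A#B) = chi(A) + chi(B) - chi(S^4).
chi(S^4) = 1 + (-1)^4 = 2.
chi(#) = (sum chi_i) - (4-1)*chi(S^4) = -1 - 3*2 = -7

-7


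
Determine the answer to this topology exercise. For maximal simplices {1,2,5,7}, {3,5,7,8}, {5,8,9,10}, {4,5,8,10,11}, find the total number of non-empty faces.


Each maximal simplex on m vertices has 2^m - 1 nonempty faces.
Take the union (dedupe shared faces).
Total distinct faces = 63

63


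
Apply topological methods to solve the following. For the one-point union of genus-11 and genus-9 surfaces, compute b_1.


For a wedge: H_1(A v B) = H_1(A) + H_1(B).
b_1(Sigma_11) = 22, b_1(Sigma_9) = 18.
b_1 = 22 + 18 = 40

40


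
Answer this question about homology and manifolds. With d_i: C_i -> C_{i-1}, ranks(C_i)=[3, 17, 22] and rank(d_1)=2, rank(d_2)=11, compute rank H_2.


rank H_k = rank(ker d_k) - rank(im d_{k+1}).
rank(ker d_2) = rank(C_2) - rank(d_2) = 22 - 11 = 11.
rank(im d_{2+1}) = 0.
rank H_2 = 11 - 0 = 11

11


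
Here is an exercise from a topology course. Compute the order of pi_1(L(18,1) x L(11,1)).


pi_1(X x Y) = pi_1(X) x pi_1(Y).
pi_1(L(18,1)) = Z/18, pi_1(L(11,1)) = Z/11.
|Z/18 x Z/11| = 18 * 11 = 198

198


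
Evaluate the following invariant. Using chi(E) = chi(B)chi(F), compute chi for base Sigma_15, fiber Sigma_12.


For a fiber bundle F -> E -> B (with CW structure): chi(E) = chi(B) * chi(F).
chi(Sigma_15) = -28, chi(Sigma_12) = -22.
chi(E) = (-28) * (-22) = 616

616


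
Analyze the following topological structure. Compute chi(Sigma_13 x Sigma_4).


chi(Sigma_13) = 2 - 2*13 = -24
chi(Sigma_4) = 2 - 2*4 = -6
chi(product) = (-24) * (-6) = 144

144


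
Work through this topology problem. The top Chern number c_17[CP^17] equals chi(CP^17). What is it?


For any closed oriented manifold, <e(TM),[M]> = chi(M).
chi(CP^17) = 17+1 = 18

18


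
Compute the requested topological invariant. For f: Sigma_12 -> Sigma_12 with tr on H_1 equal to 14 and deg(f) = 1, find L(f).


L(f) = tr(f_0*) - tr(f_1*) + tr(f_2*).
= 1 - (14) + (1)
= -12

-12


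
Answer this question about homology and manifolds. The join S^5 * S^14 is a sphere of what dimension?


Join of spheres: S^m * S^n = S^{m+n+1}.
dim = 5 + 14 + 1 = 20

20


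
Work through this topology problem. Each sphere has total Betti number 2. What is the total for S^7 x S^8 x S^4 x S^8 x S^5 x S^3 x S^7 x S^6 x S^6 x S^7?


Total Betti number is multiplicative under products.
Each S^d (d>=1) has total Betti number 2.
There are 10 sphere factors.
Total = 2^10 = 1024

1024


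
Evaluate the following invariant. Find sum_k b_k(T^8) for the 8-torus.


b_k(T^8) = C(8,k), so the sum over k is sum_k C(8,k) = 2^8.
Total = 2^8 = 256

256


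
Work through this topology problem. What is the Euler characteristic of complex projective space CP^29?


CP^29 has one cell in each even dimension 0, 2, ..., 2*29 (29+1 cells total).
All cells are even-dimensional, so chi = number of cells.
chi = 29 + 1 = 30

30


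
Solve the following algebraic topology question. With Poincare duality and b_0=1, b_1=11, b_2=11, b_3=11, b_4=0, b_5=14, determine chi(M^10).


By Poincare duality b_k = b_{10-k}, so full Betti numbers: b_0=1, b_1=11, b_2=11, b_3=11, b_4=0, b_5=14, b_6=0, b_7=11, b_8=11, b_9=11, b_10=1.
chi = sum (-1)^k b_k = -34

-34


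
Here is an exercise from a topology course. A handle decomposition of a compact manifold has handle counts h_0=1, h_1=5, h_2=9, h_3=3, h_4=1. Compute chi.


Handles of index k contribute (-1)^k to chi (same as CW cells).
chi = (1) + (-5) + (9) + (-3) + (1) = 3

3


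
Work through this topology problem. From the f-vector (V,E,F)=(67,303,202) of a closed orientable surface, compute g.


chi = V - E + F = 67 - 303 + 202 = -34
For orientable closed surface: chi = 2 - 2g, so g = (2 - chi)/2.
g = (2 - (-34)) / 2 = 36 / 2 = 18

18


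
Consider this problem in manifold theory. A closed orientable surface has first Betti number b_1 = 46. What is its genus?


For a closed orientable surface: b_1 = 2g.
46 = 2g
g = 46 / 2 = 23

23


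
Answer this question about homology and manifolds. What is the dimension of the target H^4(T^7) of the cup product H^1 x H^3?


Cup product: H^p x H^q -> H^{p+q}; here p+q = 1+3 = 4.
rank H^k(T^n) = C(n,k).
C(7,4) = 35

35


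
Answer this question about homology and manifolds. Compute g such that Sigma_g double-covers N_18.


chi(N_18) = 2 - 18 = -16.
Double cover: chi(Sigma_g) = 2 * chi(N_18) = 2*(-16) = -32.
2 - 2g = -32, so g = (2 - (-32))/2 = 34/2 = 17

17


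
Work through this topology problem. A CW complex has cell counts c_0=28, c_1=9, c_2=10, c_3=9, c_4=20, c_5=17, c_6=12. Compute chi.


chi = sum_k (-1)^k c_k.
= (-1)^0*28 + (-1)^1*9 + (-1)^2*10 + (-1)^3*9 + (-1)^4*20 + (-1)^5*17 + (-1)^6*12
= (28) + (-9) + (10) + (-9) + (20) + (-17) + (12)
= 35

35


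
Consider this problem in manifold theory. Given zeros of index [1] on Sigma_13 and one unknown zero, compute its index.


Poincare-Hopf: sum of indices = chi(M).
chi(Sigma_13) = 2 - 2*13 = -24.
Sum of known indices = 1.
x = chi - (sum known) = -24 - (1) = -25

-25


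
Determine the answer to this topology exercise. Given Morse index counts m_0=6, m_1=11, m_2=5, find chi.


Morse theory: chi(M) = sum_k (-1)^k m_k where m_k = #(index-k critical points).
= (6) + (-11) + (5) = 0

0


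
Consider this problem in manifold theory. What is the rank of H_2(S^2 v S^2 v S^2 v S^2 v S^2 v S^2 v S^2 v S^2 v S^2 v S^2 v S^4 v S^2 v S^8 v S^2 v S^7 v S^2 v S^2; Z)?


For a wedge of spheres, H_k (k>0) is free on one generator per sphere of dimension k.
Spheres of dimension 2: count = 14.
b_2 = 14

14


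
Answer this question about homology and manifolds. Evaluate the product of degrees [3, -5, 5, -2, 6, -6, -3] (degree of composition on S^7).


Degree is multiplicative: deg(composition) = product of degrees.
= (3) * (-5) * (5) * (-2) * (6) * (-6) * (-3) = 16200

16200


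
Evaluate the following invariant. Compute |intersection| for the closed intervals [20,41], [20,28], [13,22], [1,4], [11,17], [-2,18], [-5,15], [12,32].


Intersection = [max(a_i), min(b_i)] = [20, 4].
Since 20 > 4, the intersection is empty.
Length = 0

0


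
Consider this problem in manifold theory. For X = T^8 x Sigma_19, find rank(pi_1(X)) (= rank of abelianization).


pi_1(A x B) = pi_1(A) x pi_1(B); rank of abelianization = b_1.
b_1(T^8) = 8, b_1(Sigma_19) = 2*19 = 38.
b_1(product) = 8 + 38 = 46

46


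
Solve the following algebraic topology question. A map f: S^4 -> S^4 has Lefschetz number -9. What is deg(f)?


L(f) = 1 + (-1)^4 deg(f) on S^4.
-9 = 1 + (-1)^4 * deg(f)
(-1)^4 * deg(f) = -10
deg(f) = -10

-10


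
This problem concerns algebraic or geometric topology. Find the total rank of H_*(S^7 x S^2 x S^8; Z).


Total Betti number is multiplicative under products.
Each S^d (d>=1) has total Betti number 2.
There are 3 sphere factors.
Total = 2^3 = 8

8


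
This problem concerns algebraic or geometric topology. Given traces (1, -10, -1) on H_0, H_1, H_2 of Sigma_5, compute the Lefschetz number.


L(f) = tr(f_0*) - tr(f_1*) + tr(f_2*).
= 1 - (-10) + (-1)
= 10

10


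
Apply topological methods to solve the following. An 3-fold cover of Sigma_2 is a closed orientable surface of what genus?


For an n-sheeted cover: chi(E) = n * chi(B).
chi(Sigma_2) = 2 - 2*2 = -2.
chi(E) = 3 * (-2) = -6.
genus(E) = (2 - chi(E))/2 = (2 - (-6))/2 = 8/2 = 4

4


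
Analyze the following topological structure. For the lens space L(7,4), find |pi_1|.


pi_1(L(p,q)) = Z/pZ for any q coprime to p.
|pi_1(L(7,4))| = 7

7


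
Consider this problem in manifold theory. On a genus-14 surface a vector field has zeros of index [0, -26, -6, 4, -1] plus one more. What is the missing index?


Poincare-Hopf: sum of indices = chi(M).
chi(Sigma_14) = 2 - 2*14 = -26.
Sum of known indices = -29.
x = chi - (sum known) = -26 - (-29) = 3

3


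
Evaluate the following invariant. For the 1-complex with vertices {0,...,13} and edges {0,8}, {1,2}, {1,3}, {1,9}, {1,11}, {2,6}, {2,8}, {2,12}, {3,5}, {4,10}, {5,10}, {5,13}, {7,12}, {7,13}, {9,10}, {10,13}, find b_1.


b_1 = E - V + (number of components).
E = 16, V = 14, components = 1.
b_1 = 16 - 14 + 1 = 3

3


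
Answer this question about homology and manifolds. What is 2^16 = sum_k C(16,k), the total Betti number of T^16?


b_k(T^16) = C(16,k), so the sum over k is sum_k C(16,k) = 2^16.
Total = 2^16 = 65536

65536


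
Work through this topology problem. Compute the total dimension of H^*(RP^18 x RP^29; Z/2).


dim H^*(RP^n; Z/2) = n+1 (one Z/2 in each degree 0..n).
Total Betti number is multiplicative.
Total = (18+1) * (29+1) = 19 * 30 = 570

570


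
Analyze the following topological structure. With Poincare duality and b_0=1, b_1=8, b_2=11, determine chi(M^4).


By Poincare duality b_k = b_{4-k}, so full Betti numbers: b_0=1, b_1=8, b_2=11, b_3=8, b_4=1.
chi = sum (-1)^k b_k = -3

-3


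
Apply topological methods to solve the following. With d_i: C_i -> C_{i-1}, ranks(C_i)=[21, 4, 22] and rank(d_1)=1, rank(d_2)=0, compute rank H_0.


rank H_k = rank(ker d_k) - rank(im d_{k+1}).
rank(ker d_0) = rank(C_0) - rank(d_0) = 21 - 0 = 21.
rank(im d_{0+1}) = 1.
rank H_0 = 21 - 1 = 20

20


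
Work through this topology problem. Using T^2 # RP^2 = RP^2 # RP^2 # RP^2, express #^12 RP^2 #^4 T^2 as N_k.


Since a >= 1, the sum is non-orientable; each T^2 can be replaced by RP^2 # RP^2 (since T^2#RP^2 = 3RP^2).
Total crosscaps k = 12 + 2*4 = 20.
Check via chi: chi = 12*1 + 4*0 - (12+4-1)*2 = -18 = 2 - k = -18. Consistent.

20


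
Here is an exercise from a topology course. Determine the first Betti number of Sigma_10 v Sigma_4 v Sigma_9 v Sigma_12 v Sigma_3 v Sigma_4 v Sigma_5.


For a wedge X v Y: reduced H_k(X v Y) = H_k(X) + H_k(Y).
Each Sigma_g contributes b_1 = 2g.
b_1 = 20 + 8 + 18 + 24 + 6 + 8 + 10 = 94

94


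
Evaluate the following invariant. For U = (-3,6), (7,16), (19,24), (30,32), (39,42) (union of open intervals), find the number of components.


Sort and merge overlapping open intervals.
Merged: (-3,6), (7,16), (19,24), (30,32), (39,42).
Number of components = 5

5


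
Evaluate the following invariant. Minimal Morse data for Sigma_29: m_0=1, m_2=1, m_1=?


A perfect Morse function has m_k = b_k.
For Sigma_29: b_0=1, b_1=2g=58, b_2=1.
Saddles m_1 = 2g = 58

58


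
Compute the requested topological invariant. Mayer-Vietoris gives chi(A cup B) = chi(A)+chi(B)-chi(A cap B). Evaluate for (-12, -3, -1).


chi(A cup B) = chi(A) + chi(B) - chi(A cap B)
= -12 + (-3) - (-1)
= -14

-14


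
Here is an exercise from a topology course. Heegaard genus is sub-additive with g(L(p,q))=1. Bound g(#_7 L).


Heegaard genus satisfies g(A#B) <= g(A) + g(B).
Each lens space has g = 1.
Upper bound: 7 * 1 = 7

7


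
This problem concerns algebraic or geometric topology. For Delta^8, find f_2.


Delta^8 has 8+1 vertices. A 2-face is a choice of 2+1 vertices.
f_2 = C(8+1, 2+1) = C(9,3) = 84

84


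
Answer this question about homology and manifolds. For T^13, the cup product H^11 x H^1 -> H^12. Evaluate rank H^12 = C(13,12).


Cup product: H^p x H^q -> H^{p+q}; here p+q = 11+1 = 12.
rank H^k(T^n) = C(n,k).
C(13,12) = 13

13


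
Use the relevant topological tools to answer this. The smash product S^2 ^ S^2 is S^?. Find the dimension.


S^m ^ S^n = S^{m+n}.
k = 2 + 2 = 4

4


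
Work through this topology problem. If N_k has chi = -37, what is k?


chi = 2 - k for closed non-orientable surfaces with k crosscaps.
-37 = 2 - k
k = 2 - (-37) = 39

39


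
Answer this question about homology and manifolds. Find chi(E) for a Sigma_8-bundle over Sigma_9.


For a fiber bundle F -> E -> B (with CW structure): chi(E) = chi(B) * chi(F).
chi(Sigma_9) = -16, chi(Sigma_8) = -14.
chi(E) = (-16) * (-14) = 224

224


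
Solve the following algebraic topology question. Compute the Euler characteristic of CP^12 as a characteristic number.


For any closed oriented manifold, <e(TM),[M]> = chi(M).
chi(CP^12) = 12+1 = 13

13


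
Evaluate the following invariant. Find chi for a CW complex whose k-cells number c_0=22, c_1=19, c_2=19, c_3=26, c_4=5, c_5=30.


chi = sum_k (-1)^k c_k.
= (-1)^0*22 + (-1)^1*19 + (-1)^2*19 + (-1)^3*26 + (-1)^4*5 + (-1)^5*30
= (22) + (-19) + (19) + (-26) + (5) + (-30)
= -29

-29


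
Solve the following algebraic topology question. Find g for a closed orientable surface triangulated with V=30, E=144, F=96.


chi = V - E + F = 30 - 144 + 96 = -18
For orientable closed surface: chi = 2 - 2g, so g = (2 - chi)/2.
g = (2 - (-18)) / 2 = 20 / 2 = 10

10


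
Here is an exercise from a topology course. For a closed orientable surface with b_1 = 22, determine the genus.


For a closed orientable surface: b_1 = 2g.
22 = 2g
g = 22 / 2 = 11

11


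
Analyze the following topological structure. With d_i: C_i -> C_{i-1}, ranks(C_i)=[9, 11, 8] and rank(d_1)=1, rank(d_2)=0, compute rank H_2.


rank H_k = rank(ker d_k) - rank(im d_{k+1}).
rank(ker d_2) = rank(C_2) - rank(d_2) = 8 - 0 = 8.
rank(im d_{2+1}) = 0.
rank H_2 = 8 - 0 = 8

8


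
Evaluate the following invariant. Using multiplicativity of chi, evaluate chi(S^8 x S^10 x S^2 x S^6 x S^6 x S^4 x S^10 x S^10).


chi is multiplicative: chi(X x Y) = chi(X) chi(Y).
Each even-dim sphere has chi = 2. There are 8 factors.
chi = 2^8 = 256

256


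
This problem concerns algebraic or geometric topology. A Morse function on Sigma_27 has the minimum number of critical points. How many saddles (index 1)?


A perfect Morse function has m_k = b_k.
For Sigma_27: b_0=1, b_1=2g=54, b_2=1.
Saddles m_1 = 2g = 54

54


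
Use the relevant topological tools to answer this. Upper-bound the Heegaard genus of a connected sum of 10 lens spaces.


Heegaard genus satisfies g(A#B) <= g(A) + g(B).
Each lens space has g = 1.
Upper bound: 10 * 1 = 10

10


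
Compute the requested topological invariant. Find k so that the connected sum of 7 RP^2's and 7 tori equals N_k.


Since a >= 1, the sum is non-orientable; each T^2 can be replaced by RP^2 # RP^2 (since T^2#RP^2 = 3RP^2).
Total crosscaps k = 7 + 2*7 = 21.
Check via chi: chi = 7*1 + 7*0 - (7+7-1)*2 = -19 = 2 - k = -19. Consistent.

21


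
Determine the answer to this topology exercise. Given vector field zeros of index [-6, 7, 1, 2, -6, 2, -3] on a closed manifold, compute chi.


Poincare-Hopf: chi(M) = sum of indices of zeros.
chi = (-6) + (7) + (1) + (2) + (-6) + (2) + (-3) = -3

-3


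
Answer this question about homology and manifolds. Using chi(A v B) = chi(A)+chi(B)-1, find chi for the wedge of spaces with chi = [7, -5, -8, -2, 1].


chi(A v B) = chi(A) + chi(B) - 1 (one point identified).
For 5 spaces: chi = (sum chi_i) - (5 - 1).
sum = -7; chi = -7 - 4 = -11

-11


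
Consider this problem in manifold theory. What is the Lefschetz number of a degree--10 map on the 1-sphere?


On S^1: L(f) = tr(f_0*) + (-1)^1 tr(f_1*) = 1 + (-1)^1 * deg(f).
L(f) = 1 + (-1)^1 * -10 = 1 + 10 = 11

11


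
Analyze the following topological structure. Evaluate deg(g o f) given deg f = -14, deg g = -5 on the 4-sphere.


Degree is multiplicative under composition: deg(g o f) = deg(g) * deg(f).
= -5 * -14 = 70

70


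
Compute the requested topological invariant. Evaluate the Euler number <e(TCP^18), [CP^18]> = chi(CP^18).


For any closed oriented manifold, <e(TM),[M]> = chi(M).
chi(CP^18) = 18+1 = 19

19


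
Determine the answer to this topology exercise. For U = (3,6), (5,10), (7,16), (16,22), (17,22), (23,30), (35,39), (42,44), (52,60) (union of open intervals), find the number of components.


Sort and merge overlapping open intervals.
Merged: (3,16), (16,22), (23,30), (35,39), (42,44), (52,60).
Number of components = 6

6


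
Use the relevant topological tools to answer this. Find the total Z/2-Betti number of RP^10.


H^k(RP^10; Z/2) = Z/2 for each 0 <= k <= 10.
Total dimension = 10 + 1 = 11

11


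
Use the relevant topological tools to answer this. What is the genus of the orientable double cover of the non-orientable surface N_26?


chi(N_26) = 2 - 26 = -24.
Double cover: chi(Sigma_g) = 2 * chi(N_26) = 2*(-24) = -48.
2 - 2g = -48, so g = (2 - (-48))/2 = 50/2 = 25

25


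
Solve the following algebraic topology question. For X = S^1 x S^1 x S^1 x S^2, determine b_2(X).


Each S^d has Poincare polynomial 1 + t^d.
The product S^1 x S^1 x S^1 x S^2 has Poincare polynomial prod(1+t^d_i).
Expanding: b_0=1, b_1=3, b_2=4, b_3=4, b_4=3, b_5=1.
b_2 = 4

4


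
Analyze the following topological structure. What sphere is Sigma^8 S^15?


Each suspension raises dimension by 1: Sigma S^n = S^{n+1}.
Sigma^8 S^15 = S^{15+8} = S^23

23


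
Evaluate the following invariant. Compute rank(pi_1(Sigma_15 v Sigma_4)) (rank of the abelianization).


For a wedge: H_1(A v B) = H_1(A) + H_1(B).
b_1(Sigma_15) = 30, b_1(Sigma_4) = 8.
b_1 = 30 + 8 = 38

38


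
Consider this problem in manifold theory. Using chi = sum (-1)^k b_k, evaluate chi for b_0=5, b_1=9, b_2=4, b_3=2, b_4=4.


chi = sum_k (-1)^k b_k.
= (5) + (-9) + (4) + (-2) + (4)
= 2

2


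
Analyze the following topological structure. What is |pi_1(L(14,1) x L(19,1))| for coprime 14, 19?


pi_1(X x Y) = pi_1(X) x pi_1(Y).
pi_1(L(14,1)) = Z/14, pi_1(L(19,1)) = Z/19.
|Z/14 x Z/19| = 14 * 19 = 266

266


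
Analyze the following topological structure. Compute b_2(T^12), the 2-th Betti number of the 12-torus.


By the Kunneth formula, b_k(T^n) = C(n,k).
b_2(T^12) = C(12,2).
C(12,2) = 12!/(2!*10!) = 66

66


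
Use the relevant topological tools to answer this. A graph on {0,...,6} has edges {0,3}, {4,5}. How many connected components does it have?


Run DFS/union-find over 7 vertices.
V = 7, E = 2.
Number of components = 5

5


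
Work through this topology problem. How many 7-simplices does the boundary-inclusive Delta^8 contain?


Delta^8 has 8+1 vertices. A 7-face is a choice of 7+1 vertices.
f_7 = C(8+1, 7+1) = C(9,8) = 9

9


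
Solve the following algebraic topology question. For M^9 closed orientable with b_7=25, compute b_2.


Poincare duality for closed orientable n-manifolds: b_k = b_{n-k}.
Here n = 9, so b_2 = b_7 = 25

25


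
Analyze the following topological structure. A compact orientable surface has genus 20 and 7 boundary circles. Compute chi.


For a compact orientable surface with genus g and b boundary components: chi = 2 - 2g - b.
chi = 2 - 2*20 - 7 = 2 - 40 - 7 = -45

-45


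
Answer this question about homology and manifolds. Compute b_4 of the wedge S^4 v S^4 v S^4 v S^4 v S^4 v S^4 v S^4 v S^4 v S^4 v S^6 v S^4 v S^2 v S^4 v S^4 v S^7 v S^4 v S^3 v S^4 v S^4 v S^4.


For a wedge of spheres, H_k (k>0) is free on one generator per sphere of dimension k.
Spheres of dimension 4: count = 16.
b_4 = 16

16


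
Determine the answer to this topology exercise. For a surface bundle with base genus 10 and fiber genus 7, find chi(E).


For a fiber bundle F -> E -> B (with CW structure): chi(E) = chi(B) * chi(F).
chi(Sigma_10) = -18, chi(Sigma_7) = -12.
chi(E) = (-18) * (-12) = 216

216


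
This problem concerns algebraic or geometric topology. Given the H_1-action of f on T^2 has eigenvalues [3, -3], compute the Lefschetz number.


For a torus self-map: L(f) = det(I - A) where A acts on H_1.
L(f) = (1-3) * (1--3) = -2 * 4 = -8

-8


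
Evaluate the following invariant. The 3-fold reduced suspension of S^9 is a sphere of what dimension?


Each suspension raises dimension by 1: Sigma S^n = S^{n+1}.
Sigma^3 S^9 = S^{9+3} = S^12

12


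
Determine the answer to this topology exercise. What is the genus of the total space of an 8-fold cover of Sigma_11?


For an n-sheeted cover: chi(E) = n * chi(B).
chi(Sigma_11) = 2 - 2*11 = -20.
chi(E) = 8 * (-20) = -160.
genus(E) = (2 - chi(E))/2 = (2 - (-160))/2 = 162/2 = 81

81


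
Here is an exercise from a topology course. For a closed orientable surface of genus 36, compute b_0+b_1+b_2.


For Sigma_36: b_0 = 1, b_1 = 2g = 72, b_2 = 1.
Total = 1 + 72 + 1 = 74

74


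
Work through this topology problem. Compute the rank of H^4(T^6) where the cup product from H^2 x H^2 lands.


Cup product: H^p x H^q -> H^{p+q}; here p+q = 2+2 = 4.
rank H^k(T^n) = C(n,k).
C(6,4) = 15

15


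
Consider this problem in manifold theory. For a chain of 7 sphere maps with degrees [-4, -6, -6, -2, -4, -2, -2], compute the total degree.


Degree is multiplicative: deg(composition) = product of degrees.
= (-4) * (-6) * (-6) * (-2) * (-4) * (-2) * (-2) = -4608

-4608


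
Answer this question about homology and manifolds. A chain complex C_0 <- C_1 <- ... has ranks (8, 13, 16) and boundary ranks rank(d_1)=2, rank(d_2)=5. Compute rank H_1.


rank H_k = rank(ker d_k) - rank(im d_{k+1}).
rank(ker d_1) = rank(C_1) - rank(d_1) = 13 - 2 = 11.
rank(im d_{1+1}) = 5.
rank H_1 = 11 - 5 = 6

6


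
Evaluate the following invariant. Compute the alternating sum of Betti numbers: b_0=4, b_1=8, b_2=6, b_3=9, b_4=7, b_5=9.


chi = sum_k (-1)^k b_k.
= (4) + (-8) + (6) + (-9) + (7) + (-9)
= -9

-9


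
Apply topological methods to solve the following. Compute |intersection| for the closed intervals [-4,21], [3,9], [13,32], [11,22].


Intersection = [max(a_i), min(b_i)] = [13, 9].
Since 13 > 9, the intersection is empty.
Length = 0

0


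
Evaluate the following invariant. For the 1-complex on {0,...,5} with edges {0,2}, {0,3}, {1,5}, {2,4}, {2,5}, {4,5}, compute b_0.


Run DFS/union-find over 6 vertices.
V = 6, E = 6.
Number of components = 1

1


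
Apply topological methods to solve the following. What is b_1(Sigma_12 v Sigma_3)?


For a wedge: H_1(A v B) = H_1(A) + H_1(B).
b_1(Sigma_12) = 24, b_1(Sigma_3) = 6.
b_1 = 24 + 6 = 30

30


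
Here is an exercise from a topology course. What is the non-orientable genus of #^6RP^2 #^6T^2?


Since a >= 1, the sum is non-orientable; each T^2 can be replaced by RP^2 # RP^2 (since T^2#RP^2 = 3RP^2).
Total crosscaps k = 6 + 2*6 = 18.
Check via chi: chi = 6*1 + 6*0 - (6+6-1)*2 = -16 = 2 - k = -16. Consistent.

18


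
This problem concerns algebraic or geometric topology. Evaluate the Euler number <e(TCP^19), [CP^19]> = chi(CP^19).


For any closed oriented manifold, <e(TM),[M]> = chi(M).
chi(CP^19) = 19+1 = 20

20


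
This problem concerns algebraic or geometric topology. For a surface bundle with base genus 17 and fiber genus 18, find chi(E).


For a fiber bundle F -> E -> B (with CW structure): chi(E) = chi(B) * chi(F).
chi(Sigma_17) = -32, chi(Sigma_18) = -34.
chi(E) = (-32) * (-34) = 1088

1088


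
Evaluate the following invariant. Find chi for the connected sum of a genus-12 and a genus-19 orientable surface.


chi(Sigma_12) = 2 - 2*12 = -22
chi(Sigma_19) = 2 - 2*19 = -36
For surfaces: chi(A#B) = chi(A) + chi(B) - 2.
chi = -22 + -36 - 2 = -60

-60


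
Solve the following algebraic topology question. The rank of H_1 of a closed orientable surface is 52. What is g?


For a closed orientable surface: b_1 = 2g.
52 = 2g
g = 52 / 2 = 26

26


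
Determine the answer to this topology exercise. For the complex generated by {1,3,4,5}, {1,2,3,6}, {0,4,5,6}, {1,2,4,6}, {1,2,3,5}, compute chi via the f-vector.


Enumerate all faces; f-vector: f_0=7, f_1=18, f_2=17, f_3=5.
chi = sum (-1)^k f_k = 1

1


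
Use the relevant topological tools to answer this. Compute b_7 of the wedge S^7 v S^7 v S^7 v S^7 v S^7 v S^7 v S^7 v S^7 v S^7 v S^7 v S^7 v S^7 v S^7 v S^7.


For a wedge of spheres, H_k (k>0) is free on one generator per sphere of dimension k.
Spheres of dimension 7: count = 14.
b_7 = 14

14


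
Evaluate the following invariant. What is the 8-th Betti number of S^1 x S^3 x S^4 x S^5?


Each S^d has Poincare polynomial 1 + t^d.
The product S^1 x S^3 x S^4 x S^5 has Poincare polynomial prod(1+t^d_i).
Expanding: b_0=1, b_1=1, b_3=1, b_4=2, b_5=2, b_6=1, b_7=1, b_8=2, b_9=2, b_10=1, b_12=1, b_13=1.
b_8 = 2

2


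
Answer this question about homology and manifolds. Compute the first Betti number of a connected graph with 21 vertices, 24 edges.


For a connected graph: rank(pi_1) = b_1 = E - V + 1 = 1 - chi.
chi = V - E = 21 - 24 = -3.
rank = 1 - (-3) = 24 - 21 + 1 = 4

4


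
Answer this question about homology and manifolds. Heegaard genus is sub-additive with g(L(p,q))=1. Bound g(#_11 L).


Heegaard genus satisfies g(A#B) <= g(A) + g(B).
Each lens space has g = 1.
Upper bound: 11 * 1 = 11

11


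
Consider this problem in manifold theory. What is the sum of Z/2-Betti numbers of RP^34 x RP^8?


dim H^*(RP^n; Z/2) = n+1 (one Z/2 in each degree 0..n).
Total Betti number is multiplicative.
Total = (34+1) * (8+1) = 35 * 9 = 315

315


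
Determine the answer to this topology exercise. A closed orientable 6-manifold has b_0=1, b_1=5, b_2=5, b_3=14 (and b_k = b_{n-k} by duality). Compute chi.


By Poincare duality b_k = b_{6-k}, so full Betti numbers: b_0=1, b_1=5, b_2=5, b_3=14, b_4=5, b_5=5, b_6=1.
chi = sum (-1)^k b_k = -12

-12


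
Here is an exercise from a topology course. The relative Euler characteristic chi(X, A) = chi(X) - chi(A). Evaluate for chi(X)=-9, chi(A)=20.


Relative Euler characteristic: chi(X, A) = chi(X) - chi(A).
= -9 - (20) = -29

-29


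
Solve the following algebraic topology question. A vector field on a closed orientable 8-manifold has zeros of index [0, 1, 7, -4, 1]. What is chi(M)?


Poincare-Hopf: chi(M) = sum of indices of zeros.
chi = (0) + (1) + (7) + (-4) + (1) = 5

5


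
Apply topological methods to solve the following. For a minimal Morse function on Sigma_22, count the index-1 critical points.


A perfect Morse function has m_k = b_k.
For Sigma_22: b_0=1, b_1=2g=44, b_2=1.
Saddles m_1 = 2g = 44

44


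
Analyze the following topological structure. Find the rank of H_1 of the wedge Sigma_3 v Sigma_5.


For a wedge: H_1(A v B) = H_1(A) + H_1(B).
b_1(Sigma_3) = 6, b_1(Sigma_5) = 10.
b_1 = 6 + 10 = 16

16


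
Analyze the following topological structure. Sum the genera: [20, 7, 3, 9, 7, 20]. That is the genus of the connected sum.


Genus is additive under connected sum of orientable surfaces.
g = 20 + 7 + 3 + 9 + 7 + 20 = 66

66


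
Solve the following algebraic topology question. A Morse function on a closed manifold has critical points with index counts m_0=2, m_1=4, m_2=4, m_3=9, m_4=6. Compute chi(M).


Morse theory: chi(M) = sum_k (-1)^k m_k where m_k = #(index-k critical points).
= (2) + (-4) + (4) + (-9) + (6) = -1

-1


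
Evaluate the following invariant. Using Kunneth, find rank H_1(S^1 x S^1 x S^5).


Each S^d has Poincare polynomial 1 + t^d.
The product S^1 x S^1 x S^5 has Poincare polynomial prod(1+t^d_i).
Expanding: b_0=1, b_1=2, b_2=1, b_5=1, b_6=2, b_7=1.
b_1 = 2

2


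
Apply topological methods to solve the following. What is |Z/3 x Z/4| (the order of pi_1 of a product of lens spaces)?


pi_1(X x Y) = pi_1(X) x pi_1(Y).
pi_1(L(3,1)) = Z/3, pi_1(L(4,1)) = Z/4.
|Z/3 x Z/4| = 3 * 4 = 12

12


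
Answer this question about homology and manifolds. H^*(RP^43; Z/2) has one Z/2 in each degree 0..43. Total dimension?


H^k(RP^43; Z/2) = Z/2 for each 0 <= k <= 43.
Total dimension = 43 + 1 = 44

44


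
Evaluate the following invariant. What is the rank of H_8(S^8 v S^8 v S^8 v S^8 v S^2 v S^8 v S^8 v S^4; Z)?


For a wedge of spheres, H_k (k>0) is free on one generator per sphere of dimension k.
Spheres of dimension 8: count = 6.
b_8 = 6

6


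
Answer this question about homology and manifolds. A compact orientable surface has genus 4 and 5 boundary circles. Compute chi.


For a compact orientable surface with genus g and b boundary components: chi = 2 - 2g - b.
chi = 2 - 2*4 - 5 = 2 - 8 - 5 = -11

-11


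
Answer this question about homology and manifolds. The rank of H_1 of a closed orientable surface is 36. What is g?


For a closed orientable surface: b_1 = 2g.
36 = 2g
g = 36 / 2 = 18

18


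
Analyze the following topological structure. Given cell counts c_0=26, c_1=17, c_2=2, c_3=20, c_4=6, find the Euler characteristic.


chi = sum_k (-1)^k c_k.
= (-1)^0*26 + (-1)^1*17 + (-1)^2*2 + (-1)^3*20 + (-1)^4*6
= (26) + (-17) + (2) + (-20) + (6)
= -3

-3


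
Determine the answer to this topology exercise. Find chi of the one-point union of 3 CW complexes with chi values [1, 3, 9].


chi(A v B) = chi(A) + chi(B) - 1 (one point identified).
For 3 spaces: chi = (sum chi_i) - (3 - 1).
sum = 13; chi = 13 - 2 = 11

11


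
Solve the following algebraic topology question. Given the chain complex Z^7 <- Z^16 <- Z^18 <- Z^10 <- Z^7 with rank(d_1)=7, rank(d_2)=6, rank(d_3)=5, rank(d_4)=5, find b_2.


rank H_k = rank(ker d_k) - rank(im d_{k+1}).
rank(ker d_2) = rank(C_2) - rank(d_2) = 18 - 6 = 12.
rank(im d_{2+1}) = 5.
rank H_2 = 12 - 5 = 7

7
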